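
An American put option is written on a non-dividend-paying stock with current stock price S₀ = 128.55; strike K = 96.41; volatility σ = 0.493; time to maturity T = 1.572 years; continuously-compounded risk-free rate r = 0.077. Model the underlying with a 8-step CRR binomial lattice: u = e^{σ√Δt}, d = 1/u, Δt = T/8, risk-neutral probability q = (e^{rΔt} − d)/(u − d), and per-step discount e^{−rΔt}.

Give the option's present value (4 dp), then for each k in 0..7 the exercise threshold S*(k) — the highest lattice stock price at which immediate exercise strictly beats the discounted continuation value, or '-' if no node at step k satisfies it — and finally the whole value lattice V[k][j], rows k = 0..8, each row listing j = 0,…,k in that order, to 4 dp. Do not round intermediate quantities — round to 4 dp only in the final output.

price = 10.7512
boundary = - - - - 53.6329 43.1044 53.6329 66.7332
tree:
10.7512
15.8674 5.5541
22.8107 8.8549 2.1574
31.8001 13.8037 3.7787 0.4707
42.7771 20.9269 6.5310 0.9193 0.0000
53.3056 30.6211 11.0971 1.7955 0.0000 0.0000
61.7673 42.7771 18.4342 3.5068 0.0000 0.0000 0.0000
68.5679 53.3056 29.6768 6.8490 0.0000 0.0000 0.0000 0.0000
74.0336 61.7673 42.7771 13.3768 0.0000 0.0000 0.0000 0.0000 0.0000

Δt=0.19650  u=1.24426  d=0.80369  q=0.48019  discount=0.98498
step 8 (expiry): payoffs max(K−S,0) = 74.0336 61.7673 42.7771 13.3768 0.0000 0.0000 0.0000 0.0000 0.0000
step 7: (k=7,j=0): S=27.8421, (K−S)⁺=68.5679, hold=67.1202 ⇒ V=68.5679 exercise | (k=7,j=1): S=43.1044, (K−S)⁺=53.3056, hold=51.8579 ⇒ V=53.3056 exercise | (k=7,j=2): S=66.7332, (K−S)⁺=29.6768, hold=28.2291 ⇒ V=29.6768 exercise | (k=7,j=3): S=103.3147, (K−S)⁺=0.0000, hold=6.8490 ⇒ V=6.8490 continue | (k=7,j=4): S=159.9492, (K−S)⁺=0.0000, hold=0.0000 ⇒ V=0.0000 continue | (k=7,j=5): S=247.6295, (K−S)⁺=0.0000, hold=0.0000 ⇒ V=0.0000 continue | (k=7,j=6): S=383.3740, (K−S)⁺=0.0000, hold=0.0000 ⇒ V=0.0000 continue | (k=7,j=7): S=593.5303, (K−S)⁺=0.0000, hold=0.0000 ⇒ V=0.0000 continue  boundary S*=66.7332
step 6: (k=6,j=0): S=34.6427, (K−S)⁺=61.7673, hold=60.3196 ⇒ V=61.7673 exercise | (k=6,j=1): S=53.6329, (K−S)⁺=42.7771, hold=41.3293 ⇒ V=42.7771 exercise | (k=6,j=2): S=83.0332, (K−S)⁺=13.3768, hold=18.4342 ⇒ V=18.4342 continue | (k=6,j=3): S=128.5500, (K−S)⁺=0.0000, hold=3.5068 ⇒ V=3.5068 continue | (k=6,j=4): S=199.0180, (K−S)⁺=0.0000, hold=0.0000 ⇒ V=0.0000 continue | (k=6,j=5): S=308.1148, (K−S)⁺=0.0000, hold=0.0000 ⇒ V=0.0000 continue | (k=6,j=6): S=477.0158, (K−S)⁺=0.0000, hold=0.0000 ⇒ V=0.0000 continue  boundary S*=53.6329
step 5: (k=5,j=0): S=43.1044, (K−S)⁺=53.3056, hold=51.8579 ⇒ V=53.3056 exercise | (k=5,j=1): S=66.7332, (K−S)⁺=29.6768, hold=30.6211 ⇒ V=30.6211 continue | (k=5,j=2): S=103.3147, (K−S)⁺=0.0000, hold=11.0971 ⇒ V=11.0971 continue | (k=5,j=3): S=159.9492, (K−S)⁺=0.0000, hold=1.7955 ⇒ V=1.7955 continue | (k=5,j=4): S=247.6295, (K−S)⁺=0.0000, hold=0.0000 ⇒ V=0.0000 continue | (k=5,j=5): S=383.3740, (K−S)⁺=0.0000, hold=0.0000 ⇒ V=0.0000 continue  boundary S*=43.1044
step 4: (k=4,j=0): S=53.6329, (K−S)⁺=42.7771, hold=41.7759 ⇒ V=42.7771 exercise | (k=4,j=1): S=83.0332, (K−S)⁺=13.3768, hold=20.9269 ⇒ V=20.9269 continue | (k=4,j=2): S=128.5500, (K−S)⁺=0.0000, hold=6.5310 ⇒ V=6.5310 continue | (k=4,j=3): S=199.0180, (K−S)⁺=0.0000, hold=0.9193 ⇒ V=0.9193 continue | (k=4,j=4): S=308.1148, (K−S)⁺=0.0000, hold=0.0000 ⇒ V=0.0000 continue  boundary S*=53.6329
step 3: (k=3,j=0): S=66.7332, (K−S)⁺=29.6768, hold=31.8001 ⇒ V=31.8001 continue | (k=3,j=1): S=103.3147, (K−S)⁺=0.0000, hold=13.8037 ⇒ V=13.8037 continue | (k=3,j=2): S=159.9492, (K−S)⁺=0.0000, hold=3.7787 ⇒ V=3.7787 continue | (k=3,j=3): S=247.6295, (K−S)⁺=0.0000, hold=0.4707 ⇒ V=0.4707 continue  boundary S*=-
step 2: (k=2,j=0): S=83.0332, (K−S)⁺=13.3768, hold=22.8107 ⇒ V=22.8107 continue | (k=2,j=1): S=128.5500, (K−S)⁺=0.0000, hold=8.8549 ⇒ V=8.8549 continue | (k=2,j=2): S=199.0180, (K−S)⁺=0.0000, hold=2.1574 ⇒ V=2.1574 continue  boundary S*=-
step 1: (k=1,j=0): S=103.3147, (K−S)⁺=0.0000, hold=15.8674 ⇒ V=15.8674 continue | (k=1,j=1): S=159.9492, (K−S)⁺=0.0000, hold=5.5541 ⇒ V=5.5541 continue  boundary S*=-
step 0: (k=0,j=0): S=128.5500, (K−S)⁺=0.0000, hold=10.7512 ⇒ V=10.7512 continue  boundary S*=-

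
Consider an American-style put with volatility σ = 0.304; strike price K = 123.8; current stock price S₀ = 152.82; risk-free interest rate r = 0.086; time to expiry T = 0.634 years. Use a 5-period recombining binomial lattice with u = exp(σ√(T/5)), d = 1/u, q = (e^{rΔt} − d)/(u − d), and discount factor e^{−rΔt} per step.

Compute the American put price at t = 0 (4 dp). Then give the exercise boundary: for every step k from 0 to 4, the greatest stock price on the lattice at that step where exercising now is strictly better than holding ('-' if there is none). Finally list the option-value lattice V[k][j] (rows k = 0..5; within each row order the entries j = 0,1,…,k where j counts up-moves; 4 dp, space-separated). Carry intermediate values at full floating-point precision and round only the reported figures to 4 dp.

price = 2.5835
boundary = - - - - 99.1125
tree:
2.5835
4.7573 0.6591
8.5571 1.3984 0.0000
14.8956 2.9670 0.0000 0.0000
24.6875 6.2951 0.0000 0.0000 0.0000
34.8563 13.3562 0.0000 0.0000 0.0000 0.0000

Δt=0.12680, u=1.11433, d=0.89740, q=0.52351, disc=e^(-rΔt)=0.98915
k=5 terminal: V=max(K-S,0) → 34.8563 13.3562 0.0000 0.0000 0.0000 0.0000
k=4: j=0 S=99.1125 intr=24.6875 cont=23.3448 V=24.6875[EX]; j=1 S=123.0706 intr=0.7294 cont=6.2951 V=6.2951[hold]; j=2 S=152.8200 intr=0.0000 cont=0.0000 V=0.0000[hold]; j=3 S=189.7606 intr=0.0000 cont=0.0000 V=0.0000[hold]; j=4 S=235.6308 intr=0.0000 cont=0.0000 V=0.0000[hold]  S*(4)=99.1125
k=3: j=0 S=110.4438 intr=13.3562 cont=14.8956 V=14.8956[hold]; j=1 S=137.1410 intr=0.0000 cont=2.9670 V=2.9670[hold]; j=2 S=170.2916 intr=0.0000 cont=0.0000 V=0.0000[hold]; j=3 S=211.4555 intr=0.0000 cont=0.0000 V=0.0000[hold]  S*(3)=-
k=2: j=0 S=123.0706 intr=0.7294 cont=8.5571 V=8.5571[hold]; j=1 S=152.8200 intr=0.0000 cont=1.3984 V=1.3984[hold]; j=2 S=189.7606 intr=0.0000 cont=0.0000 V=0.0000[hold]  S*(2)=-
k=1: j=0 S=137.1410 intr=0.0000 cont=4.7573 V=4.7573[hold]; j=1 S=170.2916 intr=0.0000 cont=0.6591 V=0.6591[hold]  S*(1)=-
k=0: j=0 S=152.8200 intr=0.0000 cont=2.5835 V=2.5835[hold]  S*(0)=-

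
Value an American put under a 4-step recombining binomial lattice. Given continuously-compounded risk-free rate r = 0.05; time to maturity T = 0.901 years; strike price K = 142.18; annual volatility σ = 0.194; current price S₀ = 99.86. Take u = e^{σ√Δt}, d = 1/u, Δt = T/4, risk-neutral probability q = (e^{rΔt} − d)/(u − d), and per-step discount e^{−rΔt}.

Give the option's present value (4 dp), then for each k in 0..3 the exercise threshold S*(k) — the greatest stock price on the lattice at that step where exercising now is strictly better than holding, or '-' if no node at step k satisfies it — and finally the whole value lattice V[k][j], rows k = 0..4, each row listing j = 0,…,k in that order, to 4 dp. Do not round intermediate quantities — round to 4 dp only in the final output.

params: Δt=0.22525 u=1.09645 d=0.91204 q=0.53842 e^(-rΔt)=0.98880
t_4 payoffs: 73.0855 59.1151 42.3200 22.1291 0.0000
t_3: node(3,0) S=75.7584 payoff=66.4216 vs cont=64.8293 → 66.4216 [stop]  node(3,1) S=91.0761 payoff=51.1039 vs cont=49.5115 → 51.1039 [stop]  node(3,2) S=109.4910 payoff=32.6890 vs cont=31.0967 → 32.6890 [stop]  node(3,3) S=131.6293 payoff=10.5507 vs cont=10.1000 → 10.5507 [stop]  ⇒ S*(3)=131.6293
t_2: node(2,0) S=83.0649 payoff=59.1151 vs cont=57.5228 → 59.1151 [stop]  node(2,1) S=99.8600 payoff=42.3200 vs cont=40.7277 → 42.3200 [stop]  node(2,2) S=120.0509 payoff=22.1291 vs cont=20.5368 → 22.1291 [stop]  ⇒ S*(2)=120.0509
t_1: node(1,0) S=91.0761 payoff=51.1039 vs cont=49.5115 → 51.1039 [stop]  node(1,1) S=109.4910 payoff=32.6890 vs cont=31.0967 → 32.6890 [stop]  ⇒ S*(1)=109.4910
t_0: node(0,0) S=99.8600 payoff=42.3200 vs cont=40.7277 → 42.3200 [stop]  ⇒ S*(0)=99.8600

price = 42.3200
boundary = 99.8600 109.4910 120.0509 131.6293
tree:
42.3200
51.1039 32.6890
59.1151 42.3200 22.1291
66.4216 51.1039 32.6890 10.5507
73.0855 59.1151 42.3200 22.1291 0.0000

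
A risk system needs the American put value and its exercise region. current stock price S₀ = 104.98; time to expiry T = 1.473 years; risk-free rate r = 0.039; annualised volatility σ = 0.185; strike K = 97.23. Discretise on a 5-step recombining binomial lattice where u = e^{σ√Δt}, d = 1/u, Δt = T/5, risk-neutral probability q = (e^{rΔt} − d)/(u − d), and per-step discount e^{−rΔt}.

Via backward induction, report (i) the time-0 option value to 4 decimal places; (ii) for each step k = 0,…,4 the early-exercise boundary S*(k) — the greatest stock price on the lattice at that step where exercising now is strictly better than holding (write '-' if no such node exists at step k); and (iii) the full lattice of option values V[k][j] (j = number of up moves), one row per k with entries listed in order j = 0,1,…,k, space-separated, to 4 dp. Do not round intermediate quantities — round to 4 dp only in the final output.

price = 4.0769
boundary = - - - 77.6749 85.8795
tree:
4.0769
7.1373 1.4770
12.0936 2.9385 0.2252
19.5551 5.8019 0.4871 0.0000
26.9758 11.3505 1.0537 0.0000 0.0000
33.6876 19.5551 2.2794 0.0000 0.0000 0.0000

Δt=0.29460, u=1.10563, d=0.90446, q=0.53236, disc=e^(-rΔt)=0.98858
k=5 terminal: V=max(K-S,0) → 33.6876 19.5551 2.2794 0.0000 0.0000 0.0000
k=4: j=0 S=70.2542 intr=26.9758 cont=25.8651 V=26.9758[EX]; j=1 S=85.8795 intr=11.3505 cont=10.2398 V=11.3505[EX]; j=2 S=104.9800 intr=0.0000 cont=1.0537 V=1.0537[hold]; j=3 S=128.3287 intr=0.0000 cont=0.0000 V=0.0000[hold]; j=4 S=156.8704 intr=0.0000 cont=0.0000 V=0.0000[hold]  S*(4)=85.8795
k=3: j=0 S=77.6749 intr=19.5551 cont=18.4444 V=19.5551[EX]; j=1 S=94.9506 intr=2.2794 cont=5.8019 V=5.8019[hold]; j=2 S=116.0687 intr=0.0000 cont=0.4871 V=0.4871[hold]; j=3 S=141.8837 intr=0.0000 cont=0.0000 V=0.0000[hold]  S*(3)=77.6749
k=2: j=0 S=85.8795 intr=11.3505 cont=12.0936 V=12.0936[hold]; j=1 S=104.9800 intr=0.0000 cont=2.9385 V=2.9385[hold]; j=2 S=128.3287 intr=0.0000 cont=0.2252 V=0.2252[hold]  S*(2)=-
k=1: j=0 S=94.9506 intr=2.2794 cont=7.1373 V=7.1373[hold]; j=1 S=116.0687 intr=0.0000 cont=1.4770 V=1.4770[hold]  S*(1)=-
k=0: j=0 S=104.9800 intr=0.0000 cont=4.0769 V=4.0769[hold]  S*(0)=-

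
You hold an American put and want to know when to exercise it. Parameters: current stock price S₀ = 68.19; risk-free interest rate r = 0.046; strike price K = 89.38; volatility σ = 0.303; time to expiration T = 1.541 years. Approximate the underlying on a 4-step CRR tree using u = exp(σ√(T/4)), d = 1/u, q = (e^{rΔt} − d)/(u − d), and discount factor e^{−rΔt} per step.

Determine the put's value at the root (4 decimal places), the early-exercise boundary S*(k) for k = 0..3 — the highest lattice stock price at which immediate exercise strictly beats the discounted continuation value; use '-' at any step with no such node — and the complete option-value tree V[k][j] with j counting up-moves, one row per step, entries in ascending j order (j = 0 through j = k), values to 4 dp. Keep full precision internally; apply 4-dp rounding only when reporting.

Δt=0.38525  u=1.20692  d=0.82856  q=0.50038  discount=0.98243
step 4 (expiry): payoffs max(K−S,0) = 57.2424 42.5669 21.1900 0.0000 0.0000
step 3: (k=3,j=0): S=38.7874, (K−S)⁺=50.5926, hold=49.0226 ⇒ V=50.5926 exercise | (k=3,j=1): S=56.4994, (K−S)⁺=32.8806, hold=31.3106 ⇒ V=32.8806 exercise | (k=3,j=2): S=82.2995, (K−S)⁺=7.0805, hold=10.4011 ⇒ V=10.4011 continue | (k=3,j=3): S=119.8811, (K−S)⁺=0.0000, hold=0.0000 ⇒ V=0.0000 continue  boundary S*=56.4994
step 2: (k=2,j=0): S=46.8131, (K−S)⁺=42.5669, hold=40.9969 ⇒ V=42.5669 exercise | (k=2,j=1): S=68.1900, (K−S)⁺=21.1900, hold=21.2524 ⇒ V=21.2524 continue | (k=2,j=2): S=99.3286, (K−S)⁺=0.0000, hold=5.1053 ⇒ V=5.1053 continue  boundary S*=46.8131
step 1: (k=1,j=0): S=56.4994, (K−S)⁺=32.8806, hold=31.3412 ⇒ V=32.8806 exercise | (k=1,j=1): S=82.2995, (K−S)⁺=7.0805, hold=12.9414 ⇒ V=12.9414 continue  boundary S*=56.4994
step 0: (k=0,j=0): S=68.1900, (K−S)⁺=21.1900, hold=22.5012 ⇒ V=22.5012 continue  boundary S*=-

price = 22.5012
boundary = - 56.4994 46.8131 56.4994
tree:
22.5012
32.8806 12.9414
42.5669 21.2524 5.1053
50.5926 32.8806 10.4011 0.0000
57.2424 42.5669 21.1900 0.0000 0.0000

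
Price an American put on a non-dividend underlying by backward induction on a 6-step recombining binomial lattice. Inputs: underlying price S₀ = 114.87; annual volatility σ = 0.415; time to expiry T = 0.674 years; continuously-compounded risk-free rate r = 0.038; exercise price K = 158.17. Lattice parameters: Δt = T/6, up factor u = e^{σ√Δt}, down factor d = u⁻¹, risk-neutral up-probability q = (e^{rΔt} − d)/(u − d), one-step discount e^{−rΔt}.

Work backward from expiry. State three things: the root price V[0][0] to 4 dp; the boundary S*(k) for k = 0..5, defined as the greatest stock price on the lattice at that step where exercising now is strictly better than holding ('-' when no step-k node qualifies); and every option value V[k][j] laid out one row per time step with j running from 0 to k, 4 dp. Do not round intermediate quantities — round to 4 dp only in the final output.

params: Δt=0.11233 u=1.14923 d=0.87015 q=0.48061 e^(-rΔt)=0.99574
t_6 payoffs: 108.3085 92.3165 71.1953 43.3000 6.4578 0.0000 0.0000
t_5: node(5,0) S=57.3023 payoff=100.8677 vs cont=100.1940 → 100.8677 [stop]  node(5,1) S=75.6808 payoff=82.4892 vs cont=81.8154 → 82.4892 [stop]  node(5,2) S=99.9539 payoff=58.2161 vs cont=57.5424 → 58.2161 [stop]  node(5,3) S=132.0120 payoff=26.1580 vs cont=25.4842 → 26.1580 [stop]  node(5,4) S=174.3522 payoff=0.0000 vs cont=3.3398 → 3.3398 [wait]  node(5,5) S=230.2721 payoff=0.0000 vs cont=0.0000 → 0.0000 [wait]  ⇒ S*(5)=132.0120
t_4: node(4,0) S=65.8535 payoff=92.3165 vs cont=91.6428 → 92.3165 [stop]  node(4,1) S=86.9747 payoff=71.1953 vs cont=70.5216 → 71.1953 [stop]  node(4,2) S=114.8700 payoff=43.3000 vs cont=42.6263 → 43.3000 [stop]  node(4,3) S=151.7122 payoff=6.4578 vs cont=15.1266 → 15.1266 [wait]  node(4,4) S=200.3707 payoff=0.0000 vs cont=1.7273 → 1.7273 [wait]  ⇒ S*(4)=114.8700
t_3: node(3,0) S=75.6808 payoff=82.4892 vs cont=81.8154 → 82.4892 [stop]  node(3,1) S=99.9539 payoff=58.2161 vs cont=57.5424 → 58.2161 [stop]  node(3,2) S=132.0120 payoff=26.1580 vs cont=29.6328 → 29.6328 [wait]  node(3,3) S=174.3522 payoff=0.0000 vs cont=8.6497 → 8.6497 [wait]  ⇒ S*(3)=99.9539
t_2: node(2,0) S=86.9747 payoff=71.1953 vs cont=70.5216 → 71.1953 [stop]  node(2,1) S=114.8700 payoff=43.3000 vs cont=44.2892 → 44.2892 [wait]  node(2,2) S=151.7122 payoff=6.4578 vs cont=19.4648 → 19.4648 [wait]  ⇒ S*(2)=86.9747
t_1: node(1,0) S=99.9539 payoff=58.2161 vs cont=58.0158 → 58.2161 [stop]  node(1,1) S=132.0120 payoff=26.1580 vs cont=32.2205 → 32.2205 [wait]  ⇒ S*(1)=99.9539
t_0: node(0,0) S=114.8700 payoff=43.3000 vs cont=45.5276 → 45.5276 [wait]  ⇒ S*(0)=-

price = 45.5276
boundary = - 99.9539 86.9747 99.9539 114.8700 132.0120
tree:
45.5276
58.2161 32.2205
71.1953 44.2892 19.4648
82.4892 58.2161 29.6328 8.6497
92.3165 71.1953 43.3000 15.1266 1.7273
100.8677 82.4892 58.2161 26.1580 3.3398 0.0000
108.3085 92.3165 71.1953 43.3000 6.4578 0.0000 0.0000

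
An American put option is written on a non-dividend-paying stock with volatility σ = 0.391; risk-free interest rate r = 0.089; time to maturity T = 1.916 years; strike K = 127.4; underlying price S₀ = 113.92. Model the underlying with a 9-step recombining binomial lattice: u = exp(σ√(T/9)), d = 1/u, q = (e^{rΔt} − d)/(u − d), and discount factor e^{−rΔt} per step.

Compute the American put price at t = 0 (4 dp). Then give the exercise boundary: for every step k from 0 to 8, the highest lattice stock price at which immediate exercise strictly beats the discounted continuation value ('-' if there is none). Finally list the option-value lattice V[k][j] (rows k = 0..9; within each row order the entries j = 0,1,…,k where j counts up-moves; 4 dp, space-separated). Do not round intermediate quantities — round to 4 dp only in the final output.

params: Δt=0.21289 u=1.19770 d=0.83493 q=0.50775 e^(-rΔt)=0.98123
t_9 payoffs: 104.9378 95.1781 81.1777 61.0943 32.2847 0.0000 0.0000 0.0000 0.0000 0.0000
t_8: node(8,0) S=26.9031 payoff=100.4969 vs cont=98.1058 → 100.4969 [stop]  node(8,1) S=38.5924 payoff=88.8076 vs cont=86.4165 → 88.8076 [stop]  node(8,2) S=55.3606 payoff=72.0394 vs cont=69.6482 → 72.0394 [stop]  node(8,3) S=79.4146 payoff=47.9854 vs cont=45.5942 → 47.9854 [stop]  node(8,4) S=113.9200 payoff=13.4800 vs cont=15.5940 → 15.5940 [wait]  node(8,5) S=163.4178 payoff=0.0000 vs cont=0.0000 → 0.0000 [wait]  node(8,6) S=234.4223 payoff=0.0000 vs cont=0.0000 → 0.0000 [wait]  node(8,7) S=336.2780 payoff=0.0000 vs cont=0.0000 → 0.0000 [wait]  node(8,8) S=482.3896 payoff=0.0000 vs cont=0.0000 → 0.0000 [wait]  ⇒ S*(8)=79.4146
t_7: node(7,0) S=32.2219 payoff=95.1781 vs cont=92.7869 → 95.1781 [stop]  node(7,1) S=46.2223 payoff=81.1777 vs cont=78.7866 → 81.1777 [stop]  node(7,2) S=66.3057 payoff=61.0943 vs cont=58.7032 → 61.0943 [stop]  node(7,3) S=95.1153 payoff=32.2847 vs cont=30.9468 → 32.2847 [stop]  node(7,4) S=136.4425 payoff=0.0000 vs cont=7.5321 → 7.5321 [wait]  node(7,5) S=195.7263 payoff=0.0000 vs cont=0.0000 → 0.0000 [wait]  node(7,6) S=280.7687 payoff=0.0000 vs cont=0.0000 → 0.0000 [wait]  node(7,7) S=402.7617 payoff=0.0000 vs cont=0.0000 → 0.0000 [wait]  ⇒ S*(7)=95.1153
t_6: node(6,0) S=38.5924 payoff=88.8076 vs cont=86.4165 → 88.8076 [stop]  node(6,1) S=55.3606 payoff=72.0394 vs cont=69.6482 → 72.0394 [stop]  node(6,2) S=79.4146 payoff=47.9854 vs cont=45.5942 → 47.9854 [stop]  node(6,3) S=113.9200 payoff=13.4800 vs cont=19.3466 → 19.3466 [wait]  node(6,4) S=163.4178 payoff=0.0000 vs cont=3.6381 → 3.6381 [wait]  node(6,5) S=234.4223 payoff=0.0000 vs cont=0.0000 → 0.0000 [wait]  node(6,6) S=336.2780 payoff=0.0000 vs cont=0.0000 → 0.0000 [wait]  ⇒ S*(6)=79.4146
t_5: node(5,0) S=46.2223 payoff=81.1777 vs cont=78.7866 → 81.1777 [stop]  node(5,1) S=66.3057 payoff=61.0943 vs cont=58.7032 → 61.0943 [stop]  node(5,2) S=95.1153 payoff=32.2847 vs cont=32.8164 → 32.8164 [wait]  node(5,3) S=136.4425 payoff=0.0000 vs cont=11.1573 → 11.1573 [wait]  node(5,4) S=195.7263 payoff=0.0000 vs cont=1.7573 → 1.7573 [wait]  node(5,5) S=280.7687 payoff=0.0000 vs cont=0.0000 → 0.0000 [wait]  ⇒ S*(5)=66.3057
t_4: node(4,0) S=55.3606 payoff=72.0394 vs cont=69.6482 → 72.0394 [stop]  node(4,1) S=79.4146 payoff=47.9854 vs cont=45.8591 → 47.9854 [stop]  node(4,2) S=113.9200 payoff=13.4800 vs cont=21.4096 → 21.4096 [wait]  node(4,3) S=163.4178 payoff=0.0000 vs cont=6.2646 → 6.2646 [wait]  node(4,4) S=234.4223 payoff=0.0000 vs cont=0.8488 → 0.8488 [wait]  ⇒ S*(4)=79.4146
t_3: node(3,0) S=66.3057 payoff=61.0943 vs cont=58.7032 → 61.0943 [stop]  node(3,1) S=95.1153 payoff=32.2847 vs cont=33.8442 → 33.8442 [wait]  node(3,2) S=136.4425 payoff=0.0000 vs cont=13.4623 → 13.4623 [wait]  node(3,3) S=195.7263 payoff=0.0000 vs cont=3.4488 → 3.4488 [wait]  ⇒ S*(3)=66.3057
t_2: node(2,0) S=79.4146 payoff=47.9854 vs cont=46.3712 → 47.9854 [stop]  node(2,1) S=113.9200 payoff=13.4800 vs cont=23.0544 → 23.0544 [wait]  node(2,2) S=163.4178 payoff=0.0000 vs cont=8.2207 → 8.2207 [wait]  ⇒ S*(2)=79.4146
t_1: node(1,0) S=95.1153 payoff=32.2847 vs cont=34.6637 → 34.6637 [wait]  node(1,1) S=136.4425 payoff=0.0000 vs cont=15.2313 → 15.2313 [wait]  ⇒ S*(1)=-
t_0: node(0,0) S=113.9200 payoff=13.4800 vs cont=24.3316 → 24.3316 [wait]  ⇒ S*(0)=-

price = 24.3316
boundary = - - 79.4146 66.3057 79.4146 66.3057 79.4146 95.1153 79.4146
tree:
24.3316
34.6637 15.2313
47.9854 23.0544 8.2207
61.0943 33.8442 13.4623 3.4488
72.0394 47.9854 21.4096 6.2646 0.8488
81.1777 61.0943 32.8164 11.1573 1.7573 0.0000
88.8076 72.0394 47.9854 19.3466 3.6381 0.0000 0.0000
95.1781 81.1777 61.0943 32.2847 7.5321 0.0000 0.0000 0.0000
100.4969 88.8076 72.0394 47.9854 15.5940 0.0000 0.0000 0.0000 0.0000
104.9378 95.1781 81.1777 61.0943 32.2847 0.0000 0.0000 0.0000 0.0000 0.0000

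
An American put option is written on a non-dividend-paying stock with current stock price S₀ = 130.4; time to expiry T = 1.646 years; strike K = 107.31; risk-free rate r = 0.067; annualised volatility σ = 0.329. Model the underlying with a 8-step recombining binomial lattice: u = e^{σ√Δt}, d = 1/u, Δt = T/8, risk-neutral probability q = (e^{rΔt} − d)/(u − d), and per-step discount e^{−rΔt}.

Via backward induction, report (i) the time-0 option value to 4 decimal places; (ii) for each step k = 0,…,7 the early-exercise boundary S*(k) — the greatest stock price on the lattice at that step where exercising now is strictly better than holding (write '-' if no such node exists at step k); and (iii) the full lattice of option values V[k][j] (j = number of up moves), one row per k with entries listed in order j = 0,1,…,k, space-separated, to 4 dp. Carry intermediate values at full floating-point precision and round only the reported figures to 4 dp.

price = 7.3123
boundary = - - - - 71.7848 61.8332 71.7848 83.3382
tree:
7.3123
11.3590 3.6095
17.1738 6.0617 1.3433
25.1566 9.9445 2.4830 0.2810
35.5252 15.8444 4.5265 0.5803 0.0000
45.4768 24.3178 8.1057 1.1986 0.0000 0.0000
54.0489 35.5252 14.1739 2.4754 0.0000 0.0000 0.0000
61.4326 45.4768 23.9718 5.1125 0.0000 0.0000 0.0000 0.0000
67.7926 54.0489 35.5252 10.5591 0.0000 0.0000 0.0000 0.0000 0.0000

params: Δt=0.20575 u=1.16094 d=0.86137 q=0.50910 e^(-rΔt)=0.98631
t_8 payoffs: 67.7926 54.0489 35.5252 10.5591 0.0000 0.0000 0.0000 0.0000 0.0000
t_7: node(7,0) S=45.8774 payoff=61.4326 vs cont=59.9634 → 61.4326 [stop]  node(7,1) S=61.8332 payoff=45.4768 vs cont=44.0077 → 45.4768 [stop]  node(7,2) S=83.3382 payoff=23.9718 vs cont=22.5027 → 23.9718 [stop]  node(7,3) S=112.3224 payoff=0.0000 vs cont=5.1125 → 5.1125 [wait]  node(7,4) S=151.3871 payoff=0.0000 vs cont=0.0000 → 0.0000 [wait]  node(7,5) S=204.0381 payoff=0.0000 vs cont=0.0000 → 0.0000 [wait]  node(7,6) S=275.0006 payoff=0.0000 vs cont=0.0000 → 0.0000 [wait]  node(7,7) S=370.6432 payoff=0.0000 vs cont=0.0000 → 0.0000 [wait]  ⇒ S*(7)=83.3382
t_6: node(6,0) S=53.2611 payoff=54.0489 vs cont=52.5797 → 54.0489 [stop]  node(6,1) S=71.7848 payoff=35.5252 vs cont=34.0560 → 35.5252 [stop]  node(6,2) S=96.7509 payoff=10.5591 vs cont=14.1739 → 14.1739 [wait]  node(6,3) S=130.4000 payoff=0.0000 vs cont=2.4754 → 2.4754 [wait]  node(6,4) S=175.7519 payoff=0.0000 vs cont=0.0000 → 0.0000 [wait]  node(6,5) S=236.8767 payoff=0.0000 vs cont=0.0000 → 0.0000 [wait]  node(6,6) S=319.2603 payoff=0.0000 vs cont=0.0000 → 0.0000 [wait]  ⇒ S*(6)=71.7848
t_5: node(5,0) S=61.8332 payoff=45.4768 vs cont=44.0077 → 45.4768 [stop]  node(5,1) S=83.3382 payoff=23.9718 vs cont=24.3178 → 24.3178 [wait]  node(5,2) S=112.3224 payoff=0.0000 vs cont=8.1057 → 8.1057 [wait]  node(5,3) S=151.3871 payoff=0.0000 vs cont=1.1986 → 1.1986 [wait]  node(5,4) S=204.0381 payoff=0.0000 vs cont=0.0000 → 0.0000 [wait]  node(5,5) S=275.0006 payoff=0.0000 vs cont=0.0000 → 0.0000 [wait]  ⇒ S*(5)=61.8332
t_4: node(4,0) S=71.7848 payoff=35.5252 vs cont=34.2297 → 35.5252 [stop]  node(4,1) S=96.7509 payoff=10.5591 vs cont=15.8444 → 15.8444 [wait]  node(4,2) S=130.4000 payoff=0.0000 vs cont=4.5265 → 4.5265 [wait]  node(4,3) S=175.7519 payoff=0.0000 vs cont=0.5803 → 0.5803 [wait]  node(4,4) S=236.8767 payoff=0.0000 vs cont=0.0000 → 0.0000 [wait]  ⇒ S*(4)=71.7848
t_3: node(3,0) S=83.3382 payoff=23.9718 vs cont=25.1566 → 25.1566 [wait]  node(3,1) S=112.3224 payoff=0.0000 vs cont=9.9445 → 9.9445 [wait]  node(3,2) S=151.3871 payoff=0.0000 vs cont=2.4830 → 2.4830 [wait]  node(3,3) S=204.0381 payoff=0.0000 vs cont=0.2810 → 0.2810 [wait]  ⇒ S*(3)=-
t_2: node(2,0) S=96.7509 payoff=10.5591 vs cont=17.1738 → 17.1738 [wait]  node(2,1) S=130.4000 payoff=0.0000 vs cont=6.0617 → 6.0617 [wait]  node(2,2) S=175.7519 payoff=0.0000 vs cont=1.3433 → 1.3433 [wait]  ⇒ S*(2)=-
t_1: node(1,0) S=112.3224 payoff=0.0000 vs cont=11.3590 → 11.3590 [wait]  node(1,1) S=151.3871 payoff=0.0000 vs cont=3.6095 → 3.6095 [wait]  ⇒ S*(1)=-
t_0: node(0,0) S=130.4000 payoff=0.0000 vs cont=7.3123 → 7.3123 [wait]  ⇒ S*(0)=-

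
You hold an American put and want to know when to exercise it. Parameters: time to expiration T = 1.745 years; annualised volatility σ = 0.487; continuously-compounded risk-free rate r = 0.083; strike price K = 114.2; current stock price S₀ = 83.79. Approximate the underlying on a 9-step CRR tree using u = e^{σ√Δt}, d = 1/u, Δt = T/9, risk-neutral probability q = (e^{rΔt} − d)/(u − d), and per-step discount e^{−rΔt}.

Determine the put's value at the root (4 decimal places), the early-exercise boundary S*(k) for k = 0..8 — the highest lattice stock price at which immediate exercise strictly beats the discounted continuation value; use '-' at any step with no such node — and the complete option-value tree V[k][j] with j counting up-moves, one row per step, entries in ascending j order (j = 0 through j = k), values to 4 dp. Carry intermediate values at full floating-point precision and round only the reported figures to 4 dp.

Δt=0.19389  u=1.23917  d=0.80699  q=0.48413  discount=0.98404
step 9 (expiry): payoffs max(K−S,0) = 102.0375 95.5241 85.5224 70.1646 46.5820 10.3702 0.0000 0.0000 0.0000 0.0000
step 8: (k=8,j=0): S=15.0713, (K−S)⁺=99.1287, hold=97.3056 ⇒ V=99.1287 exercise | (k=8,j=1): S=23.1426, (K−S)⁺=91.0574, hold=89.2343 ⇒ V=91.0574 exercise | (k=8,j=2): S=35.5363, (K−S)⁺=78.6637, hold=76.8406 ⇒ V=78.6637 exercise | (k=8,j=3): S=54.5673, (K−S)⁺=59.6327, hold=57.8097 ⇒ V=59.6327 exercise | (k=8,j=4): S=83.7900, (K−S)⁺=30.4100, hold=28.5869 ⇒ V=30.4100 exercise | (k=8,j=5): S=128.6626, (K−S)⁺=0.0000, hold=5.2642 ⇒ V=5.2642 continue | (k=8,j=6): S=197.5660, (K−S)⁺=0.0000, hold=0.0000 ⇒ V=0.0000 continue | (k=8,j=7): S=303.3698, (K−S)⁺=0.0000, hold=0.0000 ⇒ V=0.0000 continue | (k=8,j=8): S=465.8353, (K−S)⁺=0.0000, hold=0.0000 ⇒ V=0.0000 continue  boundary S*=83.7900
step 7: (k=7,j=0): S=18.6759, (K−S)⁺=95.5241, hold=93.7010 ⇒ V=95.5241 exercise | (k=7,j=1): S=28.6776, (K−S)⁺=85.5224, hold=83.6994 ⇒ V=85.5224 exercise | (k=7,j=2): S=44.0354, (K−S)⁺=70.1646, hold=68.3415 ⇒ V=70.1646 exercise | (k=7,j=3): S=67.6180, (K−S)⁺=46.5820, hold=44.7589 ⇒ V=46.5820 exercise | (k=7,j=4): S=103.8298, (K−S)⁺=10.3702, hold=17.9450 ⇒ V=17.9450 continue | (k=7,j=5): S=159.4345, (K−S)⁺=0.0000, hold=2.6723 ⇒ V=2.6723 continue | (k=7,j=6): S=244.8174, (K−S)⁺=0.0000, hold=0.0000 ⇒ V=0.0000 continue | (k=7,j=7): S=375.9260, (K−S)⁺=0.0000, hold=0.0000 ⇒ V=0.0000 continue  boundary S*=67.6180
step 6: (k=6,j=0): S=23.1426, (K−S)⁺=91.0574, hold=89.2343 ⇒ V=91.0574 exercise | (k=6,j=1): S=35.5363, (K−S)⁺=78.6637, hold=76.8406 ⇒ V=78.6637 exercise | (k=6,j=2): S=54.5673, (K−S)⁺=59.6327, hold=57.8097 ⇒ V=59.6327 exercise | (k=6,j=3): S=83.7900, (K−S)⁺=30.4100, hold=32.1956 ⇒ V=32.1956 continue | (k=6,j=4): S=128.6626, (K−S)⁺=0.0000, hold=10.3825 ⇒ V=10.3825 continue | (k=6,j=5): S=197.5660, (K−S)⁺=0.0000, hold=1.3565 ⇒ V=1.3565 continue | (k=6,j=6): S=303.3698, (K−S)⁺=0.0000, hold=0.0000 ⇒ V=0.0000 continue  boundary S*=54.5673
step 5: (k=5,j=0): S=28.6776, (K−S)⁺=85.5224, hold=83.6994 ⇒ V=85.5224 exercise | (k=5,j=1): S=44.0354, (K−S)⁺=70.1646, hold=68.3415 ⇒ V=70.1646 exercise | (k=5,j=2): S=67.6180, (K−S)⁺=46.5820, hold=45.6096 ⇒ V=46.5820 exercise | (k=5,j=3): S=103.8298, (K−S)⁺=10.3702, hold=21.2898 ⇒ V=21.2898 continue | (k=5,j=4): S=159.4345, (K−S)⁺=0.0000, hold=5.9168 ⇒ V=5.9168 continue | (k=5,j=5): S=244.8174, (K−S)⁺=0.0000, hold=0.6886 ⇒ V=0.6886 continue  boundary S*=67.6180
step 4: (k=4,j=0): S=35.5363, (K−S)⁺=78.6637, hold=76.8406 ⇒ V=78.6637 exercise | (k=4,j=1): S=54.5673, (K−S)⁺=59.6327, hold=57.8097 ⇒ V=59.6327 exercise | (k=4,j=2): S=83.7900, (K−S)⁺=30.4100, hold=33.7891 ⇒ V=33.7891 continue | (k=4,j=3): S=128.6626, (K−S)⁺=0.0000, hold=13.6262 ⇒ V=13.6262 continue | (k=4,j=4): S=197.5660, (K−S)⁺=0.0000, hold=3.3316 ⇒ V=3.3316 continue  boundary S*=54.5673
step 3: (k=3,j=0): S=44.0354, (K−S)⁺=70.1646, hold=68.3415 ⇒ V=70.1646 exercise | (k=3,j=1): S=67.6180, (K−S)⁺=46.5820, hold=46.3687 ⇒ V=46.5820 exercise | (k=3,j=2): S=103.8298, (K−S)⁺=10.3702, hold=23.6440 ⇒ V=23.6440 continue | (k=3,j=3): S=159.4345, (K−S)⁺=0.0000, hold=8.5043 ⇒ V=8.5043 continue  boundary S*=67.6180
step 2: (k=2,j=0): S=54.5673, (K−S)⁺=59.6327, hold=57.8097 ⇒ V=59.6327 exercise | (k=2,j=1): S=83.7900, (K−S)⁺=30.4100, hold=34.9106 ⇒ V=34.9106 continue | (k=2,j=2): S=128.6626, (K−S)⁺=0.0000, hold=16.0539 ⇒ V=16.0539 continue  boundary S*=54.5673
step 1: (k=1,j=0): S=67.6180, (K−S)⁺=46.5820, hold=46.9030 ⇒ V=46.9030 continue | (k=1,j=1): S=103.8298, (K−S)⁺=10.3702, hold=25.3699 ⇒ V=25.3699 continue  boundary S*=-
step 0: (k=0,j=0): S=83.7900, (K−S)⁺=30.4100, hold=35.8958 ⇒ V=35.8958 continue  boundary S*=-

price = 35.8958
boundary = - - 54.5673 67.6180 54.5673 67.6180 54.5673 67.6180 83.7900
tree:
35.8958
46.9030 25.3699
59.6327 34.9106 16.0539
70.1646 46.5820 23.6440 8.5043
78.6637 59.6327 33.7891 13.6262 3.3316
85.5224 70.1646 46.5820 21.2898 5.9168 0.6886
91.0574 78.6637 59.6327 32.1956 10.3825 1.3565 0.0000
95.5241 85.5224 70.1646 46.5820 17.9450 2.6723 0.0000 0.0000
99.1287 91.0574 78.6637 59.6327 30.4100 5.2642 0.0000 0.0000 0.0000
102.0375 95.5241 85.5224 70.1646 46.5820 10.3702 0.0000 0.0000 0.0000 0.0000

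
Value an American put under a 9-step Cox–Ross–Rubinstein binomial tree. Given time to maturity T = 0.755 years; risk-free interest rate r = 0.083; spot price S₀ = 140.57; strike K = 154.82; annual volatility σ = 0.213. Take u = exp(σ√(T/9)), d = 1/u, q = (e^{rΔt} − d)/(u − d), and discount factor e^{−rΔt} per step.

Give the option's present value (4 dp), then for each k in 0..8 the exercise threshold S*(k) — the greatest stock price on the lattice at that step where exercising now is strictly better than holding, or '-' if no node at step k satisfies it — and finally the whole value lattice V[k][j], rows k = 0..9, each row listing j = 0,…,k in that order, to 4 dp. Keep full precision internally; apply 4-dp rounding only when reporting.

price = 15.8536
boundary = - 132.1600 124.2531 132.1600 124.2531 132.1600 124.2531 132.1600 140.5700
tree:
15.8536
22.6600 10.2876
30.5669 15.5142 5.9891
38.0007 22.6600 9.6560 2.9574
44.9898 30.5669 15.0749 5.1864 1.1057
51.5607 38.0007 22.6600 8.8385 2.1570 0.2286
57.7385 44.9898 30.5669 14.5124 4.1422 0.5018 0.0000
63.5467 51.5607 38.0007 22.6600 7.7919 1.1013 0.0000 0.0000
69.0074 57.7385 44.9898 30.5669 14.2500 2.4171 0.0000 0.0000 0.0000
74.1414 63.5467 51.5607 38.0007 22.6600 5.3048 0.0000 0.0000 0.0000 0.0000

params: Δt=0.08389 u=1.06364 d=0.94017 q=0.54117 e^(-rΔt)=0.99306
t_9 payoffs: 74.1414 63.5467 51.5607 38.0007 22.6600 5.3048 0.0000 0.0000 0.0000 0.0000
t_8: node(8,0) S=85.8126 payoff=69.0074 vs cont=67.9331 → 69.0074 [stop]  node(8,1) S=97.0815 payoff=57.7385 vs cont=56.6642 → 57.7385 [stop]  node(8,2) S=109.8302 payoff=44.9898 vs cont=43.9155 → 44.9898 [stop]  node(8,3) S=124.2531 payoff=30.5669 vs cont=29.4927 → 30.5669 [stop]  node(8,4) S=140.5700 payoff=14.2500 vs cont=13.1758 → 14.2500 [stop]  node(8,5) S=159.0296 payoff=0.0000 vs cont=2.4171 → 2.4171 [wait]  node(8,6) S=179.9133 payoff=0.0000 vs cont=0.0000 → 0.0000 [wait]  node(8,7) S=203.5395 payoff=0.0000 vs cont=0.0000 → 0.0000 [wait]  node(8,8) S=230.2683 payoff=0.0000 vs cont=0.0000 → 0.0000 [wait]  ⇒ S*(8)=140.5700
t_7: node(7,0) S=91.2733 payoff=63.5467 vs cont=62.4724 → 63.5467 [stop]  node(7,1) S=103.2593 payoff=51.5607 vs cont=50.4864 → 51.5607 [stop]  node(7,2) S=116.8193 payoff=38.0007 vs cont=36.9265 → 38.0007 [stop]  node(7,3) S=132.1600 payoff=22.6600 vs cont=21.5858 → 22.6600 [stop]  node(7,4) S=149.5152 payoff=5.3048 vs cont=7.7919 → 7.7919 [wait]  node(7,5) S=169.1495 payoff=0.0000 vs cont=1.1013 → 1.1013 [wait]  node(7,6) S=191.3621 payoff=0.0000 vs cont=0.0000 → 0.0000 [wait]  node(7,7) S=216.4918 payoff=0.0000 vs cont=0.0000 → 0.0000 [wait]  ⇒ S*(7)=132.1600
t_6: node(6,0) S=97.0815 payoff=57.7385 vs cont=56.6642 → 57.7385 [stop]  node(6,1) S=109.8302 payoff=44.9898 vs cont=43.9155 → 44.9898 [stop]  node(6,2) S=124.2531 payoff=30.5669 vs cont=29.4927 → 30.5669 [stop]  node(6,3) S=140.5700 payoff=14.2500 vs cont=14.5124 → 14.5124 [wait]  node(6,4) S=159.0296 payoff=0.0000 vs cont=4.1422 → 4.1422 [wait]  node(6,5) S=179.9133 payoff=0.0000 vs cont=0.5018 → 0.5018 [wait]  node(6,6) S=203.5395 payoff=0.0000 vs cont=0.0000 → 0.0000 [wait]  ⇒ S*(6)=124.2531
t_5: node(5,0) S=103.2593 payoff=51.5607 vs cont=50.4864 → 51.5607 [stop]  node(5,1) S=116.8193 payoff=38.0007 vs cont=36.9265 → 38.0007 [stop]  node(5,2) S=132.1600 payoff=22.6600 vs cont=21.7268 → 22.6600 [stop]  node(5,3) S=149.5152 payoff=5.3048 vs cont=8.8385 → 8.8385 [wait]  node(5,4) S=169.1495 payoff=0.0000 vs cont=2.1570 → 2.1570 [wait]  node(5,5) S=191.3621 payoff=0.0000 vs cont=0.2286 → 0.2286 [wait]  ⇒ S*(5)=132.1600
t_4: node(4,0) S=109.8302 payoff=44.9898 vs cont=43.9155 → 44.9898 [stop]  node(4,1) S=124.2531 payoff=30.5669 vs cont=29.4927 → 30.5669 [stop]  node(4,2) S=140.5700 payoff=14.2500 vs cont=15.0749 → 15.0749 [wait]  node(4,3) S=159.0296 payoff=0.0000 vs cont=5.1864 → 5.1864 [wait]  node(4,4) S=179.9133 payoff=0.0000 vs cont=1.1057 → 1.1057 [wait]  ⇒ S*(4)=124.2531
t_3: node(3,0) S=116.8193 payoff=38.0007 vs cont=36.9265 → 38.0007 [stop]  node(3,1) S=132.1600 payoff=22.6600 vs cont=22.0291 → 22.6600 [stop]  node(3,2) S=149.5152 payoff=5.3048 vs cont=9.6560 → 9.6560 [wait]  node(3,3) S=169.1495 payoff=0.0000 vs cont=2.9574 → 2.9574 [wait]  ⇒ S*(3)=132.1600
t_2: node(2,0) S=124.2531 payoff=30.5669 vs cont=29.4927 → 30.5669 [stop]  node(2,1) S=140.5700 payoff=14.2500 vs cont=15.5142 → 15.5142 [wait]  node(2,2) S=159.0296 payoff=0.0000 vs cont=5.9891 → 5.9891 [wait]  ⇒ S*(2)=124.2531
t_1: node(1,0) S=132.1600 payoff=22.6600 vs cont=22.2652 → 22.6600 [stop]  node(1,1) S=149.5152 payoff=5.3048 vs cont=10.2876 → 10.2876 [wait]  ⇒ S*(1)=132.1600
t_0: node(0,0) S=140.5700 payoff=14.2500 vs cont=15.8536 → 15.8536 [wait]  ⇒ S*(0)=-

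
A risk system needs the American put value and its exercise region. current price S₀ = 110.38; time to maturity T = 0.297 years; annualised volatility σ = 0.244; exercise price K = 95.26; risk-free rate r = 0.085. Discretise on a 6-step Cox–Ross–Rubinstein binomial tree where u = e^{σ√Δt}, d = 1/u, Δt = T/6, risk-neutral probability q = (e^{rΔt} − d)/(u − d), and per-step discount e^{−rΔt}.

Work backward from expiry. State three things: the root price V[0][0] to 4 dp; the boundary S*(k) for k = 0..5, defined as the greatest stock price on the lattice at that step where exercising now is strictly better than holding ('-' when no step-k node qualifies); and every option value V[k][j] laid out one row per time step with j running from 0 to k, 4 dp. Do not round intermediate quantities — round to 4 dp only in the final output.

Δt=0.04950  u=1.05579  d=0.94716  q=0.52525  discount=0.99580
step 6 (expiry): payoffs max(K−S,0) = 15.5648 6.4248 0.0000 0.0000 0.0000 0.0000 0.0000
step 5: (k=5,j=0): S=84.1412, (K−S)⁺=11.1188, hold=10.7189 ⇒ V=11.1188 exercise | (k=5,j=1): S=93.7910, (K−S)⁺=1.4690, hold=3.0374 ⇒ V=3.0374 continue | (k=5,j=2): S=104.5476, (K−S)⁺=0.0000, hold=0.0000 ⇒ V=0.0000 continue | (k=5,j=3): S=116.5378, (K−S)⁺=0.0000, hold=0.0000 ⇒ V=0.0000 continue | (k=5,j=4): S=129.9031, (K−S)⁺=0.0000, hold=0.0000 ⇒ V=0.0000 continue | (k=5,j=5): S=144.8012, (K−S)⁺=0.0000, hold=0.0000 ⇒ V=0.0000 continue  boundary S*=84.1412
step 4: (k=4,j=0): S=88.8352, (K−S)⁺=6.4248, hold=6.8452 ⇒ V=6.8452 continue | (k=4,j=1): S=99.0234, (K−S)⁺=0.0000, hold=1.4360 ⇒ V=1.4360 continue | (k=4,j=2): S=110.3800, (K−S)⁺=0.0000, hold=0.0000 ⇒ V=0.0000 continue | (k=4,j=3): S=123.0391, (K−S)⁺=0.0000, hold=0.0000 ⇒ V=0.0000 continue | (k=4,j=4): S=137.1500, (K−S)⁺=0.0000, hold=0.0000 ⇒ V=0.0000 continue  boundary S*=-
step 3: (k=3,j=0): S=93.7910, (K−S)⁺=1.4690, hold=3.9872 ⇒ V=3.9872 continue | (k=3,j=1): S=104.5476, (K−S)⁺=0.0000, hold=0.6789 ⇒ V=0.6789 continue | (k=3,j=2): S=116.5378, (K−S)⁺=0.0000, hold=0.0000 ⇒ V=0.0000 continue | (k=3,j=3): S=129.9031, (K−S)⁺=0.0000, hold=0.0000 ⇒ V=0.0000 continue  boundary S*=-
step 2: (k=2,j=0): S=99.0234, (K−S)⁺=0.0000, hold=2.2401 ⇒ V=2.2401 continue | (k=2,j=1): S=110.3800, (K−S)⁺=0.0000, hold=0.3209 ⇒ V=0.3209 continue | (k=2,j=2): S=123.0391, (K−S)⁺=0.0000, hold=0.0000 ⇒ V=0.0000 continue  boundary S*=-
step 1: (k=1,j=0): S=104.5476, (K−S)⁺=0.0000, hold=1.2269 ⇒ V=1.2269 continue | (k=1,j=1): S=116.5378, (K−S)⁺=0.0000, hold=0.1517 ⇒ V=0.1517 continue  boundary S*=-
step 0: (k=0,j=0): S=110.3800, (K−S)⁺=0.0000, hold=0.6594 ⇒ V=0.6594 continue  boundary S*=-

price = 0.6594
boundary = - - - - - 84.1412
tree:
0.6594
1.2269 0.1517
2.2401 0.3209 0.0000
3.9872 0.6789 0.0000 0.0000
6.8452 1.4360 0.0000 0.0000 0.0000
11.1188 3.0374 0.0000 0.0000 0.0000 0.0000
15.5648 6.4248 0.0000 0.0000 0.0000 0.0000 0.0000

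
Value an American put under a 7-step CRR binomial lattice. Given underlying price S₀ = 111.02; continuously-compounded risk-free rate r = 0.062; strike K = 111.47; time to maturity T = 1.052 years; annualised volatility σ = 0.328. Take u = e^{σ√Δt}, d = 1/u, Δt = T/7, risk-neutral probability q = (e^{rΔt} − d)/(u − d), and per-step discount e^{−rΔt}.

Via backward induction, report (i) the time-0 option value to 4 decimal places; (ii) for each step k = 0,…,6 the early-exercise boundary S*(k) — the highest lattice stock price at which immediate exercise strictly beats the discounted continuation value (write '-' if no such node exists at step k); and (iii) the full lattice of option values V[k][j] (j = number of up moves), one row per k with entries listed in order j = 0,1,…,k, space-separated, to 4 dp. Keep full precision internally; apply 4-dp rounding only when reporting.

Δt=0.15029  u=1.13559  d=0.88060  q=0.50497  discount=0.99073
step 7 (expiry): payoffs max(K−S,0) = 65.8828 52.6821 35.6588 13.7061 0.0000 0.0000 0.0000 0.0000
step 6: (k=6,j=0): S=51.7685, (K−S)⁺=59.7015, hold=58.6677 ⇒ V=59.7015 exercise | (k=6,j=1): S=66.7591, (K−S)⁺=44.7109, hold=43.6770 ⇒ V=44.7109 exercise | (k=6,j=2): S=86.0906, (K−S)⁺=25.3794, hold=24.3455 ⇒ V=25.3794 exercise | (k=6,j=3): S=111.0200, (K−S)⁺=0.4500, hold=6.7221 ⇒ V=6.7221 continue | (k=6,j=4): S=143.1682, (K−S)⁺=0.0000, hold=0.0000 ⇒ V=0.0000 continue | (k=6,j=5): S=184.6255, (K−S)⁺=0.0000, hold=0.0000 ⇒ V=0.0000 continue | (k=6,j=6): S=238.0877, (K−S)⁺=0.0000, hold=0.0000 ⇒ V=0.0000 continue  boundary S*=86.0906
step 5: (k=5,j=0): S=58.7879, (K−S)⁺=52.6821, hold=51.6483 ⇒ V=52.6821 exercise | (k=5,j=1): S=75.8112, (K−S)⁺=35.6588, hold=34.6250 ⇒ V=35.6588 exercise | (k=5,j=2): S=97.7639, (K−S)⁺=13.7061, hold=15.8101 ⇒ V=15.8101 continue | (k=5,j=3): S=126.0735, (K−S)⁺=0.0000, hold=3.2968 ⇒ V=3.2968 continue | (k=5,j=4): S=162.5807, (K−S)⁺=0.0000, hold=0.0000 ⇒ V=0.0000 continue | (k=5,j=5): S=209.6594, (K−S)⁺=0.0000, hold=0.0000 ⇒ V=0.0000 continue  boundary S*=75.8112
step 4: (k=4,j=0): S=66.7591, (K−S)⁺=44.7109, hold=43.6770 ⇒ V=44.7109 exercise | (k=4,j=1): S=86.0906, (K−S)⁺=25.3794, hold=25.3981 ⇒ V=25.3981 continue | (k=4,j=2): S=111.0200, (K−S)⁺=0.4500, hold=9.4033 ⇒ V=9.4033 continue | (k=4,j=3): S=143.1682, (K−S)⁺=0.0000, hold=1.6169 ⇒ V=1.6169 continue | (k=4,j=4): S=184.6255, (K−S)⁺=0.0000, hold=0.0000 ⇒ V=0.0000 continue  boundary S*=66.7591
step 3: (k=3,j=0): S=75.8112, (K−S)⁺=35.6588, hold=34.6344 ⇒ V=35.6588 exercise | (k=3,j=1): S=97.7639, (K−S)⁺=13.7061, hold=17.1606 ⇒ V=17.1606 continue | (k=3,j=2): S=126.0735, (K−S)⁺=0.0000, hold=5.4207 ⇒ V=5.4207 continue | (k=3,j=3): S=162.5807, (K−S)⁺=0.0000, hold=0.7930 ⇒ V=0.7930 continue  boundary S*=75.8112
step 2: (k=2,j=0): S=86.0906, (K−S)⁺=25.3794, hold=26.0738 ⇒ V=26.0738 continue | (k=2,j=1): S=111.0200, (K−S)⁺=0.4500, hold=11.1282 ⇒ V=11.1282 continue | (k=2,j=2): S=143.1682, (K−S)⁺=0.0000, hold=3.0552 ⇒ V=3.0552 continue  boundary S*=-
step 1: (k=1,j=0): S=97.7639, (K−S)⁺=13.7061, hold=18.3549 ⇒ V=18.3549 continue | (k=1,j=1): S=126.0735, (K−S)⁺=0.0000, hold=6.9862 ⇒ V=6.9862 continue  boundary S*=-
step 0: (k=0,j=0): S=111.0200, (K−S)⁺=0.4500, hold=12.4971 ⇒ V=12.4971 continue  boundary S*=-

price = 12.4971
boundary = - - - 75.8112 66.7591 75.8112 86.0906
tree:
12.4971
18.3549 6.9862
26.0738 11.1282 3.0552
35.6588 17.1606 5.4207 0.7930
44.7109 25.3981 9.4033 1.6169 0.0000
52.6821 35.6588 15.8101 3.2968 0.0000 0.0000
59.7015 44.7109 25.3794 6.7221 0.0000 0.0000 0.0000
65.8828 52.6821 35.6588 13.7061 0.0000 0.0000 0.0000 0.0000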